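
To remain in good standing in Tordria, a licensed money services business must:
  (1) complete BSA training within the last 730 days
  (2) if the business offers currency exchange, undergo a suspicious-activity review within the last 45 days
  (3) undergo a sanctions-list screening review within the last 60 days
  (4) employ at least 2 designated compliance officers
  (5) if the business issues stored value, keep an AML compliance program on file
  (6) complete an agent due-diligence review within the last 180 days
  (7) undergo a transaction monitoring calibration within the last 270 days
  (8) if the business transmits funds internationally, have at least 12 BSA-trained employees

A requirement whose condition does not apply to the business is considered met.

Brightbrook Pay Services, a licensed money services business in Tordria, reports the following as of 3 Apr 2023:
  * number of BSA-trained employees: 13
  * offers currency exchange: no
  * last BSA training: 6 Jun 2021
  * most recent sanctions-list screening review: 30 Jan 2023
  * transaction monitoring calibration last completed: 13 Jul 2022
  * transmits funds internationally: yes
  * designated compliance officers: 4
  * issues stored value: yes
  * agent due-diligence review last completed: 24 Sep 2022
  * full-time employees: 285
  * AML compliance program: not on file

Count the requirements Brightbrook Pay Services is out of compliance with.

3

1. BSA training 666 days ago vs limit 730 → met
2. condition 'offers currency exchange' does not hold → requirement n/a → met
3. sanctions-list screening review 63 days ago vs limit 60 → not met
4. designated compliance officers 4 ≥ 2 → met
5. condition 'issues stored value' holds; AML compliance program absent → not met
6. agent due-diligence review 191 days ago vs limit 180 → not met
7. transaction monitoring calibration 264 days ago vs limit 270 → met
8. condition 'transmits funds internationally' holds; BSA-trained employees 13 ≥ 12 → met
Not met: 3 of 8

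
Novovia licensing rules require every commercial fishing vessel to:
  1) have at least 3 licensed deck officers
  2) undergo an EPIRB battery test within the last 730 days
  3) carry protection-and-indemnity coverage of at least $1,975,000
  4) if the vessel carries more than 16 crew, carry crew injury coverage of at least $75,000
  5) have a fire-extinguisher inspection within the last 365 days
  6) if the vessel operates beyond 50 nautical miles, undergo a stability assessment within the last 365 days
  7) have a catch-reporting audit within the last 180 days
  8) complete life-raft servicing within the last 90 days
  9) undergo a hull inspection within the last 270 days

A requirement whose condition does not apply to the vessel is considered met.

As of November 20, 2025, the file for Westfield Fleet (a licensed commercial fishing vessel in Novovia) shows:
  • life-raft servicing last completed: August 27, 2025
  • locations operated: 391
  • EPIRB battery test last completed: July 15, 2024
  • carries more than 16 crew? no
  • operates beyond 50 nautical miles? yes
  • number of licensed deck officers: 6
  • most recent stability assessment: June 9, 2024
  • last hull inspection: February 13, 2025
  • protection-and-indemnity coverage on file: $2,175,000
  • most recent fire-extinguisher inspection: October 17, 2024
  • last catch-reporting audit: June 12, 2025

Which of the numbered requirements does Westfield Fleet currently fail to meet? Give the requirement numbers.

1. licensed deck officers 6 ≥ 3 → met
2. EPIRB battery test 493 days ago vs limit 730 → met
3. protection-and-indemnity coverage $2,175,000 ≥ $1,975,000 → met
4. condition 'carries more than 16 crew' does not hold → requirement n/a → met
5. fire-extinguisher inspection 399 days ago vs limit 365 → not met
6. condition 'operates beyond 50 nautical miles' holds; stability assessment 529 days ago vs limit 365 → not met
7. catch-reporting audit 161 days ago vs limit 180 → met
8. life-raft servicing 85 days ago vs limit 90 → met
9. hull inspection 280 days ago vs limit 270 → not met
Not met: 5, 6, 9

5, 6, 9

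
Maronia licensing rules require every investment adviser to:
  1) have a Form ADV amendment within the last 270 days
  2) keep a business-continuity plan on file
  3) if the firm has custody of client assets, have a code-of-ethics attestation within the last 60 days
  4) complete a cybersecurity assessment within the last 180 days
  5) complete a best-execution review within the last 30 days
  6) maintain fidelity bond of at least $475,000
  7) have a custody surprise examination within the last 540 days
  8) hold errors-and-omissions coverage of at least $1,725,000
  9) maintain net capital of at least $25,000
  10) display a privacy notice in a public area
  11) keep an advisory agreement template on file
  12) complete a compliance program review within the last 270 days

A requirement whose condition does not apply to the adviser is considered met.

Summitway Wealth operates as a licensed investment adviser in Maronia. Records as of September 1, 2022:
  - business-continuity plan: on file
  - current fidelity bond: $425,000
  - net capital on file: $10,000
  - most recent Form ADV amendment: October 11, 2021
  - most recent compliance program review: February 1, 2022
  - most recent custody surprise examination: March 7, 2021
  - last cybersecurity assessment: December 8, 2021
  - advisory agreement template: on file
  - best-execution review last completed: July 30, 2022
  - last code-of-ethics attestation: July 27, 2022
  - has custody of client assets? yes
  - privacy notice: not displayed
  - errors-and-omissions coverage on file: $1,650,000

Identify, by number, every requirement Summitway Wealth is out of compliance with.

1. Form ADV amendment 325 days ago vs limit 270 → not met
2. business-continuity plan present → met
3. condition 'has custody of client assets' holds; code-of-ethics attestation 36 days ago vs limit 60 → met
4. cybersecurity assessment 267 days ago vs limit 180 → not met
5. best-execution review 33 days ago vs limit 30 → not met
6. fidelity bond $425,000 < $475,000 → not met
7. custody surprise examination 543 days ago vs limit 540 → not met
8. errors-and-omissions coverage $1,650,000 < $1,725,000 → not met
9. net capital $10,000 < $25,000 → not met
10. privacy notice absent → not met
11. advisory agreement template present → met
12. compliance program review 212 days ago vs limit 270 → met
Not met: 1, 4, 5, 6, 7, 8, 9, 10

1, 4, 5, 6, 7, 8, 9, 10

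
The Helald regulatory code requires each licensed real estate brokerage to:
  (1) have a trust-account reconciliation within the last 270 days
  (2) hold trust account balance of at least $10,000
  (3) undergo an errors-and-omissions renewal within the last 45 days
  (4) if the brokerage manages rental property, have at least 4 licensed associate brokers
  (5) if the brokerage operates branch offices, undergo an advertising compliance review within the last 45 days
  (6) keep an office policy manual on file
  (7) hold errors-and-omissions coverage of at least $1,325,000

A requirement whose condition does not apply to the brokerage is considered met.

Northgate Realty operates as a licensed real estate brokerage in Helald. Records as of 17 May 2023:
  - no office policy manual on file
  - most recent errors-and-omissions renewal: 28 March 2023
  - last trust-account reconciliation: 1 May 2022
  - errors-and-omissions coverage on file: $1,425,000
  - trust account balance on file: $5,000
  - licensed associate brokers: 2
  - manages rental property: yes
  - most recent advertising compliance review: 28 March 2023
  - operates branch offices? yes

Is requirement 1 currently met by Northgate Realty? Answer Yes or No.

1. trust-account reconciliation 381 days ago vs limit 270 → not met

No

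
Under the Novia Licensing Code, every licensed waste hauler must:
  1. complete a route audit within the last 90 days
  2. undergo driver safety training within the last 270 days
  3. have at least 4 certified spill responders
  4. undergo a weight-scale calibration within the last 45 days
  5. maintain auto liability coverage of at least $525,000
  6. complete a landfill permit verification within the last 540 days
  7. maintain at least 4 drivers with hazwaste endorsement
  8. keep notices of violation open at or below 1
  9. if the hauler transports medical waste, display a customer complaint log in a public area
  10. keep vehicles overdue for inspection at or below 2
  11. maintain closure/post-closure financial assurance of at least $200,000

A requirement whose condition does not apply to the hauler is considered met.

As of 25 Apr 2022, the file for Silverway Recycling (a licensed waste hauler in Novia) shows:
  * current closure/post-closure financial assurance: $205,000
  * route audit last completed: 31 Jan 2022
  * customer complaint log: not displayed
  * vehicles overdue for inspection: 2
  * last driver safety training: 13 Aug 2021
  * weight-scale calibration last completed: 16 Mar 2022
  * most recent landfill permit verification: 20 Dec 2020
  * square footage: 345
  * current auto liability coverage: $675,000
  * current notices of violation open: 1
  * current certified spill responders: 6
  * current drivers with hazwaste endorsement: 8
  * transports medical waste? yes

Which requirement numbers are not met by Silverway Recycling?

9

1. route audit 84 days ago vs limit 90 → met
2. driver safety training 255 days ago vs limit 270 → met
3. certified spill responders 6 ≥ 4 → met
4. weight-scale calibration 40 days ago vs limit 45 → met
5. auto liability coverage $675,000 ≥ $525,000 → met
6. landfill permit verification 491 days ago vs limit 540 → met
7. drivers with hazwaste endorsement 8 ≥ 4 → met
8. notices of violation open 1 ≤ 1 → met
9. condition 'transports medical waste' holds; customer complaint log absent → not met
10. vehicles overdue for inspection 2 ≤ 2 → met
11. closure/post-closure financial assurance $205,000 ≥ $200,000 → met
Not met: 9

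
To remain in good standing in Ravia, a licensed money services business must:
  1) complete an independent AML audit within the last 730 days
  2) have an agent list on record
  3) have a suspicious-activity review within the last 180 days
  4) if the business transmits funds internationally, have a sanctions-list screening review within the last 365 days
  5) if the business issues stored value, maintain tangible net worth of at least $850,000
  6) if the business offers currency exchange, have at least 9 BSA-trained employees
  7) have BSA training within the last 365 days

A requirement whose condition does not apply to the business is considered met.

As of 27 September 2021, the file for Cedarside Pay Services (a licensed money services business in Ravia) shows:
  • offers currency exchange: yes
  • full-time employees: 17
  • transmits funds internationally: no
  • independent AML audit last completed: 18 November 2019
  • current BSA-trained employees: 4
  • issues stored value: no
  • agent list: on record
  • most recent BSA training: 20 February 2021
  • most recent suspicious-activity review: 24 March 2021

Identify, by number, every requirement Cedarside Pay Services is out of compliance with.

1. independent AML audit 679 days ago vs limit 730 → met
2. agent list present → met
3. suspicious-activity review 187 days ago vs limit 180 → not met
4. condition 'transmits funds internationally' does not hold → requirement n/a → met
5. condition 'issues stored value' does not hold → requirement n/a → met
6. condition 'offers currency exchange' holds; BSA-trained employees 4 < 9 → not met
7. BSA training 219 days ago vs limit 365 → met
Not met: 3, 6

3, 6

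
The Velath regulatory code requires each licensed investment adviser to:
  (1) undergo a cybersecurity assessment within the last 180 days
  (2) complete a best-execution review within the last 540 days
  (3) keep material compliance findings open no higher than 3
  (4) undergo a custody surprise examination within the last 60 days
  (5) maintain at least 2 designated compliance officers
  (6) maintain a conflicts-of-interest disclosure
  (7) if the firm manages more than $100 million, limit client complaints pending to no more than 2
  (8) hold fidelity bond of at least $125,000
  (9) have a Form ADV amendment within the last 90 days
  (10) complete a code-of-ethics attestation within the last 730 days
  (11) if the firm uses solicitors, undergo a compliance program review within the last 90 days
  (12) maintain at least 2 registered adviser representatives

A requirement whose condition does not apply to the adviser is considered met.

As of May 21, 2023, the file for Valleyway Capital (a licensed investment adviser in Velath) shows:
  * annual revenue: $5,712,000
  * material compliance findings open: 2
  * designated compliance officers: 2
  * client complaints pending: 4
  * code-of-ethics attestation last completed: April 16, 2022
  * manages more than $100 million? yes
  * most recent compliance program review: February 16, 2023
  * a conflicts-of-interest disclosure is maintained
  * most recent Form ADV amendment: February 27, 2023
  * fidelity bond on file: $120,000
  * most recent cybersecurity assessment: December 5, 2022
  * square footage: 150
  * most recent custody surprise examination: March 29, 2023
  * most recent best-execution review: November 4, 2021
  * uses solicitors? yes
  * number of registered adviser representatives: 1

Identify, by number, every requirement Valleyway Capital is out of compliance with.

1. cybersecurity assessment 167 days ago vs limit 180 → met
2. best-execution review 563 days ago vs limit 540 → not met
3. material compliance findings open 2 ≤ 3 → met
4. custody surprise examination 53 days ago vs limit 60 → met
5. designated compliance officers 2 ≥ 2 → met
6. conflicts-of-interest disclosure present → met
7. condition 'manages more than $100 million' holds; client complaints pending 4 > 2 → not met
8. fidelity bond $120,000 < $125,000 → not met
9. Form ADV amendment 83 days ago vs limit 90 → met
10. code-of-ethics attestation 400 days ago vs limit 730 → met
11. condition 'uses solicitors' holds; compliance program review 94 days ago vs limit 90 → not met
12. registered adviser representatives 1 < 2 → not met
Not met: 2, 7, 8, 11, 12

2, 7, 8, 11, 12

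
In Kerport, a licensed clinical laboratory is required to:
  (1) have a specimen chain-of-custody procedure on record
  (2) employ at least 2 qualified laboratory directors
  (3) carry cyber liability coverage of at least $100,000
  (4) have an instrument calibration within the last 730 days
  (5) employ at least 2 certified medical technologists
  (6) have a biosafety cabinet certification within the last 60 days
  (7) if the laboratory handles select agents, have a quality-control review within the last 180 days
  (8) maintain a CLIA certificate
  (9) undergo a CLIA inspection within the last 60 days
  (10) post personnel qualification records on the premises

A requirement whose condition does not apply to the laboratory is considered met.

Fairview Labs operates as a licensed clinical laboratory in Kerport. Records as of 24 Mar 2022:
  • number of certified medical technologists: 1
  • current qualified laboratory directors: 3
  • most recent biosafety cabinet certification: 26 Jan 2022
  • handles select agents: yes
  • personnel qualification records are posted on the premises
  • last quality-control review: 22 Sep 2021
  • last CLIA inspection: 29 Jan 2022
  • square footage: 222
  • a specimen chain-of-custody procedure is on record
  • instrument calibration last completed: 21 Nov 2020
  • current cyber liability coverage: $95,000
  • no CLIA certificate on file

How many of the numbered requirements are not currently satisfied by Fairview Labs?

4

1. specimen chain-of-custody procedure present → met
2. qualified laboratory directors 3 ≥ 2 → met
3. cyber liability coverage $95,000 < $100,000 → not met
4. instrument calibration 488 days ago vs limit 730 → met
5. certified medical technologists 1 < 2 → not met
6. biosafety cabinet certification 57 days ago vs limit 60 → met
7. condition 'handles select agents' holds; quality-control review 183 days ago vs limit 180 → not met
8. CLIA certificate absent → not met
9. CLIA inspection 54 days ago vs limit 60 → met
10. personnel qualification records present → met
Not met: 4 of 10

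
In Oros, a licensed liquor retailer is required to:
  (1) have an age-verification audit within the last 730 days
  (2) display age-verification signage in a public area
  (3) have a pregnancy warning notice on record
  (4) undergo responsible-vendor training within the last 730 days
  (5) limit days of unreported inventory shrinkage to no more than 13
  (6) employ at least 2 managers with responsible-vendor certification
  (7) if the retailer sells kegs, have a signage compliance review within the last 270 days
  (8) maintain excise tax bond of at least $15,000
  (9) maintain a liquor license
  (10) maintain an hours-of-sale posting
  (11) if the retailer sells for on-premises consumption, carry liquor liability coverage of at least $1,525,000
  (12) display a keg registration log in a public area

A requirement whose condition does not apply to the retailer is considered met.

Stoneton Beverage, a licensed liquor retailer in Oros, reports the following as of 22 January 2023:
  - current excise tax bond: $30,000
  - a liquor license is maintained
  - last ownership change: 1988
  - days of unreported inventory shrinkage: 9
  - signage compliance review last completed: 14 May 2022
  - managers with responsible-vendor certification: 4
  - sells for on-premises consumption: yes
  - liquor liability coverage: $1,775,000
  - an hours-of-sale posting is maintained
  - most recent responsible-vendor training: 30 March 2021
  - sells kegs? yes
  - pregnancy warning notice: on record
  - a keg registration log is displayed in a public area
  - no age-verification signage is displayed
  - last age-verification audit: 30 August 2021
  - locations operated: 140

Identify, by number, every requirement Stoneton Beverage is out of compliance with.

2

1. age-verification audit 510 days ago vs limit 730 → met
2. age-verification signage absent → not met
3. pregnancy warning notice present → met
4. responsible-vendor training 663 days ago vs limit 730 → met
5. days of unreported inventory shrinkage 9 ≤ 13 → met
6. managers with responsible-vendor certification 4 ≥ 2 → met
7. condition 'sells kegs' holds; signage compliance review 253 days ago vs limit 270 → met
8. excise tax bond $30,000 ≥ $15,000 → met
9. liquor license present → met
10. hours-of-sale posting present → met
11. condition 'sells for on-premises consumption' holds; liquor liability coverage $1,775,000 ≥ $1,525,000 → met
12. keg registration log present → met
Not met: 2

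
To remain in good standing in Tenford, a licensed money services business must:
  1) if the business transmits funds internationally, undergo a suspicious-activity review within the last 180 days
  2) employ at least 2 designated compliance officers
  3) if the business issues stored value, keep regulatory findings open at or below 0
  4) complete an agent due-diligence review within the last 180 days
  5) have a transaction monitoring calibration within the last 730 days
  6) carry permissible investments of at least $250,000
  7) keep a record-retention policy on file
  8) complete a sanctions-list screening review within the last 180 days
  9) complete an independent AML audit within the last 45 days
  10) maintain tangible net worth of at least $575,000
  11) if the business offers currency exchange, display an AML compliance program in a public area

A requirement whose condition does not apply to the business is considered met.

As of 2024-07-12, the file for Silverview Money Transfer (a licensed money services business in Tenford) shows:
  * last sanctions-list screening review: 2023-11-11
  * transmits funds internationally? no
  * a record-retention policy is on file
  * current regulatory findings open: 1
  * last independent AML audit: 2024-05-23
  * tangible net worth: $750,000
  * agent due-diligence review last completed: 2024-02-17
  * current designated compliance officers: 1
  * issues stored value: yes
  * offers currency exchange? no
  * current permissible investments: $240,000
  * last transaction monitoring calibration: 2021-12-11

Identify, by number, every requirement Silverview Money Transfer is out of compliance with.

1. condition 'transmits funds internationally' does not hold → requirement n/a → met
2. designated compliance officers 1 < 2 → not met
3. condition 'issues stored value' holds; regulatory findings open 1 > 0 → not met
4. agent due-diligence review 146 days ago vs limit 180 → met
5. transaction monitoring calibration 944 days ago vs limit 730 → not met
6. permissible investments $240,000 < $250,000 → not met
7. record-retention policy present → met
8. sanctions-list screening review 244 days ago vs limit 180 → not met
9. independent AML audit 50 days ago vs limit 45 → not met
10. tangible net worth $750,000 ≥ $575,000 → met
11. condition 'offers currency exchange' does not hold → requirement n/a → met
Not met: 2, 3, 5, 6, 8, 9

2, 3, 5, 6, 8, 9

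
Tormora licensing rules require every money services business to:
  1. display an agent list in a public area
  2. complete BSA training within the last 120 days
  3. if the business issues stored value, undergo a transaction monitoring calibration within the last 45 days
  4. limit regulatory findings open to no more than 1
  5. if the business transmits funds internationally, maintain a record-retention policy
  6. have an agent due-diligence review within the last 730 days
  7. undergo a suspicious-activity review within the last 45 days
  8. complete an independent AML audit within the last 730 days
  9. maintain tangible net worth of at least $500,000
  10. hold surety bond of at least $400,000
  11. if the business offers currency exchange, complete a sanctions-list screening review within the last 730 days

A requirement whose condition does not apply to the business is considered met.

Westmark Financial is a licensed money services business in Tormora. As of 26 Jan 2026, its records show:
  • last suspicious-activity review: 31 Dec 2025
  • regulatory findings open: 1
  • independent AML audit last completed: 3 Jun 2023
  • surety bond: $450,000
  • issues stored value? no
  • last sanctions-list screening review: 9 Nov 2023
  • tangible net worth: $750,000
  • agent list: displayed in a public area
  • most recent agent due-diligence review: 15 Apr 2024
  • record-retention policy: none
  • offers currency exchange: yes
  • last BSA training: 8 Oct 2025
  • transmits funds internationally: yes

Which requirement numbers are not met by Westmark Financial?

1. agent list present → met
2. BSA training 110 days ago vs limit 120 → met
3. condition 'issues stored value' does not hold → requirement n/a → met
4. regulatory findings open 1 ≤ 1 → met
5. condition 'transmits funds internationally' holds; record-retention policy absent → not met
6. agent due-diligence review 651 days ago vs limit 730 → met
7. suspicious-activity review 26 days ago vs limit 45 → met
8. independent AML audit 968 days ago vs limit 730 → not met
9. tangible net worth $750,000 ≥ $500,000 → met
10. surety bond $450,000 ≥ $400,000 → met
11. condition 'offers currency exchange' holds; sanctions-list screening review 809 days ago vs limit 730 → not met
Not met: 5, 8, 11

5, 8, 11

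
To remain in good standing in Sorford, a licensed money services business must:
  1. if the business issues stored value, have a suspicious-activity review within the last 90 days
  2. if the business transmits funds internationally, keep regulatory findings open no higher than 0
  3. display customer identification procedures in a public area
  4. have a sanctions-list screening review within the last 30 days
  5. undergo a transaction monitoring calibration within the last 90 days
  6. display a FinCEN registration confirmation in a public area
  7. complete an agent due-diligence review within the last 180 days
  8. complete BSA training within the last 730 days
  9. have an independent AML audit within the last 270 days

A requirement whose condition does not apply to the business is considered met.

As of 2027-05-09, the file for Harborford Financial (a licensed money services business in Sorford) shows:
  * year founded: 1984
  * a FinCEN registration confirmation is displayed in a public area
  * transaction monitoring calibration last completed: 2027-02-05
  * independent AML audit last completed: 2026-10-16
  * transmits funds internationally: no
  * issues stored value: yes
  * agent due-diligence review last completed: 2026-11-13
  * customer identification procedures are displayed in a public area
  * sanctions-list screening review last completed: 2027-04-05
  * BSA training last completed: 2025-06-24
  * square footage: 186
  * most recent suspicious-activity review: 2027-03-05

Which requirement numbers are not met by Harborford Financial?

4, 5

1. condition 'issues stored value' holds; suspicious-activity review 65 days ago vs limit 90 → met
2. condition 'transmits funds internationally' does not hold → requirement n/a → met
3. customer identification procedures present → met
4. sanctions-list screening review 34 days ago vs limit 30 → not met
5. transaction monitoring calibration 93 days ago vs limit 90 → not met
6. FinCEN registration confirmation present → met
7. agent due-diligence review 177 days ago vs limit 180 → met
8. BSA training 684 days ago vs limit 730 → met
9. independent AML audit 205 days ago vs limit 270 → met
Not met: 4, 5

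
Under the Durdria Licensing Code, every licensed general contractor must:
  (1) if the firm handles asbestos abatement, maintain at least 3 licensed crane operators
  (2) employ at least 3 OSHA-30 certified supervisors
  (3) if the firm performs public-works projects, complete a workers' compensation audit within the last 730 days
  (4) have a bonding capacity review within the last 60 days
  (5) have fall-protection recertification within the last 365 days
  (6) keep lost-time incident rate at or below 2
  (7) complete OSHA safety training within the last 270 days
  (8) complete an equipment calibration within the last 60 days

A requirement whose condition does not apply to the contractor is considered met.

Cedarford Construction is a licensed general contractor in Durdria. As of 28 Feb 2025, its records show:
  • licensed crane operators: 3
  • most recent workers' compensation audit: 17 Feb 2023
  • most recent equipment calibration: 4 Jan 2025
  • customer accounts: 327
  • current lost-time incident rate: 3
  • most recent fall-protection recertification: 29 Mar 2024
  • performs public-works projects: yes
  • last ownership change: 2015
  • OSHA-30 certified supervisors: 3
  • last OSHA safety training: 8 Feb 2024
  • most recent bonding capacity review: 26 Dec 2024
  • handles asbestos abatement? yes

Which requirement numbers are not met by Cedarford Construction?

3, 4, 6, 7

1. condition 'handles asbestos abatement' holds; licensed crane operators 3 ≥ 3 → met
2. OSHA-30 certified supervisors 3 ≥ 3 → met
3. condition 'performs public-works projects' holds; workers' compensation audit 742 days ago vs limit 730 → not met
4. bonding capacity review 64 days ago vs limit 60 → not met
5. fall-protection recertification 336 days ago vs limit 365 → met
6. lost-time incident rate 3 > 2 → not met
7. OSHA safety training 386 days ago vs limit 270 → not met
8. equipment calibration 55 days ago vs limit 60 → met
Not met: 3, 4, 6, 7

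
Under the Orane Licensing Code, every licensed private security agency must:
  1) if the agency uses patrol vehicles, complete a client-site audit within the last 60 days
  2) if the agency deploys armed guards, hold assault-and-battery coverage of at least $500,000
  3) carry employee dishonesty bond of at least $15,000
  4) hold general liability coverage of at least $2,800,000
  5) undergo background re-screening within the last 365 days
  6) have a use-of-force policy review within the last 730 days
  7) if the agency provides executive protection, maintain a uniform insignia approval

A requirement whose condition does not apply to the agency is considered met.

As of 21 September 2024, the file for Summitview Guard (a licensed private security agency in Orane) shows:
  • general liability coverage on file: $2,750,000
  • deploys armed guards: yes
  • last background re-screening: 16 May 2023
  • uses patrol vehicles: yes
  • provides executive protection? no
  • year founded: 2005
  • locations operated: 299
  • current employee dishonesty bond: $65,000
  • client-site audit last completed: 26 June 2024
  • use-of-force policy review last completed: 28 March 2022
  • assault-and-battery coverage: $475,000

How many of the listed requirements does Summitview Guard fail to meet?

1. condition 'uses patrol vehicles' holds; client-site audit 87 days ago vs limit 60 → not met
2. condition 'deploys armed guards' holds; assault-and-battery coverage $475,000 < $500,000 → not met
3. employee dishonesty bond $65,000 ≥ $15,000 → met
4. general liability coverage $2,750,000 < $2,800,000 → not met
5. background re-screening 494 days ago vs limit 365 → not met
6. use-of-force policy review 908 days ago vs limit 730 → not met
7. condition 'provides executive protection' does not hold → requirement n/a → met
Not met: 5 of 7

5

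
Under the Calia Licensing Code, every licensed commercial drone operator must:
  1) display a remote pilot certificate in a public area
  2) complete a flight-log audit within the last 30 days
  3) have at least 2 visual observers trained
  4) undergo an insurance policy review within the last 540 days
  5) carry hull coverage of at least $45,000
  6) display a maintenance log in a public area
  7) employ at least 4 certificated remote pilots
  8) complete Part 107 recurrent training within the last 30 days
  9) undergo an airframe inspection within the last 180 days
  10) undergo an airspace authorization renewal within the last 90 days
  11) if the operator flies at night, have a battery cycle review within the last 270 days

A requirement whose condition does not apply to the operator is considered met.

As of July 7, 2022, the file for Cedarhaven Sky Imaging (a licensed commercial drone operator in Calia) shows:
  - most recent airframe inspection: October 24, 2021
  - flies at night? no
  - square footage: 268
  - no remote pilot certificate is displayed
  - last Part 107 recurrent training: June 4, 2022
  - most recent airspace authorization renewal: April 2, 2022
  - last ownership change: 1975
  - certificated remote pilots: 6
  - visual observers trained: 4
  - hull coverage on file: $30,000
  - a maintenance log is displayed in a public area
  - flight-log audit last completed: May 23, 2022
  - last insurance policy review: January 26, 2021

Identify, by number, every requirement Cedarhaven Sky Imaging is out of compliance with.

1, 2, 5, 8, 9, 10

1. remote pilot certificate absent → not met
2. flight-log audit 45 days ago vs limit 30 → not met
3. visual observers trained 4 ≥ 2 → met
4. insurance policy review 527 days ago vs limit 540 → met
5. hull coverage $30,000 < $45,000 → not met
6. maintenance log present → met
7. certificated remote pilots 6 ≥ 4 → met
8. Part 107 recurrent training 33 days ago vs limit 30 → not met
9. airframe inspection 256 days ago vs limit 180 → not met
10. airspace authorization renewal 96 days ago vs limit 90 → not met
11. condition 'flies at night' does not hold → requirement n/a → met
Not met: 1, 2, 5, 8, 9, 10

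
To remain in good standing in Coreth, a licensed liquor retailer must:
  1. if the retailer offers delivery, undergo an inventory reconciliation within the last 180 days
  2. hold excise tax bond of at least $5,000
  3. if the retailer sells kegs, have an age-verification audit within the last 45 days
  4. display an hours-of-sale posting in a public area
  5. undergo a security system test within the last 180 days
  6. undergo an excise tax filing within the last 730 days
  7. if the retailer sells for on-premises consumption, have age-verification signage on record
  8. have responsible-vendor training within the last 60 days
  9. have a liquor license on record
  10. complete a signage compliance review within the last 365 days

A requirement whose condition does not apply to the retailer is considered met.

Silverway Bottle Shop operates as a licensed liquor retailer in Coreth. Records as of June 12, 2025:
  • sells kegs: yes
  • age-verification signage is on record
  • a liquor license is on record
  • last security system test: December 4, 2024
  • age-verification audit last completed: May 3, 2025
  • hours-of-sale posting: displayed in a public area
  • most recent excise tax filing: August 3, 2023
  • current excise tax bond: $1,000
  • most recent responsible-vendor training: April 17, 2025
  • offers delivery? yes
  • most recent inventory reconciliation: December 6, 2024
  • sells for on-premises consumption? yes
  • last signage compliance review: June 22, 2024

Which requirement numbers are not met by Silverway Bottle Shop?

1, 2, 5

1. condition 'offers delivery' holds; inventory reconciliation 188 days ago vs limit 180 → not met
2. excise tax bond $1,000 < $5,000 → not met
3. condition 'sells kegs' holds; age-verification audit 40 days ago vs limit 45 → met
4. hours-of-sale posting present → met
5. security system test 190 days ago vs limit 180 → not met
6. excise tax filing 679 days ago vs limit 730 → met
7. condition 'sells for on-premises consumption' holds; age-verification signage present → met
8. responsible-vendor training 56 days ago vs limit 60 → met
9. liquor license present → met
10. signage compliance review 355 days ago vs limit 365 → met
Not met: 1, 2, 5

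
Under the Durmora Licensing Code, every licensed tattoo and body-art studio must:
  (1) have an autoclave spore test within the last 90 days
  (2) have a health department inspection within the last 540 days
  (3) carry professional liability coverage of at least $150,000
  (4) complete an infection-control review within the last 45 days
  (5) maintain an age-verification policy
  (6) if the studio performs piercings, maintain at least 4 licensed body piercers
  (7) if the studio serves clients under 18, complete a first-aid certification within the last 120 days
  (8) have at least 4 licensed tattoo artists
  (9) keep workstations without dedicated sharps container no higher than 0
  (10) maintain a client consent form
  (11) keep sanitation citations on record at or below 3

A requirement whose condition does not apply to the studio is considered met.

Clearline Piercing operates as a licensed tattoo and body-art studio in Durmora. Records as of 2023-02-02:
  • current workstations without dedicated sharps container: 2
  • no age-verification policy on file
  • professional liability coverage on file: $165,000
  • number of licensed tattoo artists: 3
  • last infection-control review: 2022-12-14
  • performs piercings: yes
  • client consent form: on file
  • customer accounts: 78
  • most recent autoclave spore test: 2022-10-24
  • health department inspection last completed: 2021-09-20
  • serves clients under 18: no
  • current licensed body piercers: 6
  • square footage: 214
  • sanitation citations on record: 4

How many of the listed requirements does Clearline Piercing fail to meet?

1. autoclave spore test 101 days ago vs limit 90 → not met
2. health department inspection 500 days ago vs limit 540 → met
3. professional liability coverage $165,000 ≥ $150,000 → met
4. infection-control review 50 days ago vs limit 45 → not met
5. age-verification policy absent → not met
6. condition 'performs piercings' holds; licensed body piercers 6 ≥ 4 → met
7. condition 'serves clients under 18' does not hold → requirement n/a → met
8. licensed tattoo artists 3 < 4 → not met
9. workstations without dedicated sharps container 2 > 0 → not met
10. client consent form present → met
11. sanitation citations on record 4 > 3 → not met
Not met: 6 of 11

6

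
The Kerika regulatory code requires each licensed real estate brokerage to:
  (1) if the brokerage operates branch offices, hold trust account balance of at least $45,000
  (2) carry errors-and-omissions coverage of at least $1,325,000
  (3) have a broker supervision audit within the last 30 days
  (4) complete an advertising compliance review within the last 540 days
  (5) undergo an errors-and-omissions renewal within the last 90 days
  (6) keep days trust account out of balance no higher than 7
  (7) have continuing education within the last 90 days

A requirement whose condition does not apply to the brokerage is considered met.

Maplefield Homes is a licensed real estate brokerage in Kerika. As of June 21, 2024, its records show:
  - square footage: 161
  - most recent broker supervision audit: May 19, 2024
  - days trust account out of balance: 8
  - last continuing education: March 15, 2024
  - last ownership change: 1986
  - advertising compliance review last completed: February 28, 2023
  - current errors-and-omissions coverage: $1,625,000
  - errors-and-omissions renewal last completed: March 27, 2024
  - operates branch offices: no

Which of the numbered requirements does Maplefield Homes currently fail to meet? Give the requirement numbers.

1. condition 'operates branch offices' does not hold → requirement n/a → met
2. errors-and-omissions coverage $1,625,000 ≥ $1,325,000 → met
3. broker supervision audit 33 days ago vs limit 30 → not met
4. advertising compliance review 479 days ago vs limit 540 → met
5. errors-and-omissions renewal 86 days ago vs limit 90 → met
6. days trust account out of balance 8 > 7 → not met
7. continuing education 98 days ago vs limit 90 → not met
Not met: 3, 6, 7

3, 6, 7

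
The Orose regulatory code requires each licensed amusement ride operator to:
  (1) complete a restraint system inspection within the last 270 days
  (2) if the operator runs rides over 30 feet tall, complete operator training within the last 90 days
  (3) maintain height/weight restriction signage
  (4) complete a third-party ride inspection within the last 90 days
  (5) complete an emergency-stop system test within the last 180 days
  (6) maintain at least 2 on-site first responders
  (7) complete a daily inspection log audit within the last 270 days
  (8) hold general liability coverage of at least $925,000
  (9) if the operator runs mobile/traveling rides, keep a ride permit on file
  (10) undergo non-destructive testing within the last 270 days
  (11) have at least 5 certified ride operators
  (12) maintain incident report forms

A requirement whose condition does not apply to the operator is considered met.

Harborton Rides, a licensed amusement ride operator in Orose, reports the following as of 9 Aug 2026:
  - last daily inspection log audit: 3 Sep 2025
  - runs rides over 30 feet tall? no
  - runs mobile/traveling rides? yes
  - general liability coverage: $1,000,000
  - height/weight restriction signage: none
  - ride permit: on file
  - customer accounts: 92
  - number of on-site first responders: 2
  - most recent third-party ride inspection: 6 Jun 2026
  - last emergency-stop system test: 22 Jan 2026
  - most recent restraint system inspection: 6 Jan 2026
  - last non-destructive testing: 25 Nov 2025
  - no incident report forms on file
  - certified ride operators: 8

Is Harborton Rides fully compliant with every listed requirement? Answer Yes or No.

No

1. restraint system inspection 215 days ago vs limit 270 → met
2. condition 'runs rides over 30 feet tall' does not hold → requirement n/a → met
3. height/weight restriction signage absent → not met
4. third-party ride inspection 64 days ago vs limit 90 → met
5. emergency-stop system test 199 days ago vs limit 180 → not met
6. on-site first responders 2 ≥ 2 → met
7. daily inspection log audit 340 days ago vs limit 270 → not met
8. general liability coverage $1,000,000 ≥ $925,000 → met
9. condition 'runs mobile/traveling rides' holds; ride permit present → met
10. non-destructive testing 257 days ago vs limit 270 → met
11. certified ride operators 8 ≥ 5 → met
12. incident report forms absent → not met
Not met: 3, 5, 7, 12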